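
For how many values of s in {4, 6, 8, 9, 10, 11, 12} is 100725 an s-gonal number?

2

s = 4: P(4, 317) = 100489 and P(4, 318) = 101124; 100725 is not s-gonal.
s = 6: P(6, 224) = 100128 and P(6, 225) = 101025; 100725 is not s-gonal.
s = 8: P(8, 183) = 100101 and P(8, 184) = 101200; 100725 is not s-gonal.
s = 9: P(9, 170) = 100725. ✓
s = 10: P(10, 159) = 100647 and P(10, 160) = 101920; 100725 is not s-gonal.
s = 11: P(11, 150) = 100725. ✓
s = 12: P(12, 142) = 100252 and P(12, 143) = 101673; 100725 is not s-gonal.
Hits: s ∈ {9, 11} → 2.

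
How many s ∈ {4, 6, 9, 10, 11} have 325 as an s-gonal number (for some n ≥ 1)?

s = 4: P(4, 18) = 324 and P(4, 19) = 361; 325 is not s-gonal.
s = 6: P(6, 13) = 325. ✓
s = 9: P(9, 10) = 325. ✓
s = 10: P(10, 9) = 297 and P(10, 10) = 370; 325 is not s-gonal.
s = 11: P(11, 8) = 260 and P(11, 9) = 333; 325 is not s-gonal.
Hits: s ∈ {6, 9} → 2.

2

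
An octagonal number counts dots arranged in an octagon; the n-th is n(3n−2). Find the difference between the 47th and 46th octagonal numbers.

277

Consecutive octagonal numbers differ by 6n − 5: here 6·47 − 5 = 277.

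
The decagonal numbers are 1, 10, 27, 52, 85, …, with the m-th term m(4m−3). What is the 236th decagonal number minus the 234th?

236·(4·236 − 3) = 222076 and 234·(4·234 − 3) = 218322.
Difference: 222076 − 218322 = 3754.

3754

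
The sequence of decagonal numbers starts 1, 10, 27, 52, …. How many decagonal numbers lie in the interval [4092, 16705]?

33

The n-th decagonal number is n(4n−3).
Smallest index with value ≥ 4092: n = 33 (giving 4257).
Largest index with value ≤ 16705: n = 65 (giving 16705).
Indices 33 through 65: 33 terms.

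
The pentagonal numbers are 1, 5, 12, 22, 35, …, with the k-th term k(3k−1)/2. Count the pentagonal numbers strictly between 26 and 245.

The n-th pentagonal number is n(3n−1)/2.
Smallest index with value > 26: n = 5 (giving 35).
Largest index with value < 245: n = 12 (giving 210).
Indices 5 through 12: 8 terms.

8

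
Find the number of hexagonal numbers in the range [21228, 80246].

The n-th hexagonal number is n(2n−1).
Smallest index with value ≥ 21228: n = 104 (giving 21528).
Largest index with value ≤ 80246: n = 200 (giving 79800).
Indices 104 through 200: 97 terms.

97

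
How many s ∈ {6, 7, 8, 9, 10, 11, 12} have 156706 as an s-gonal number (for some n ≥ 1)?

1

s = 6: P(6, 280) = 156520 and P(6, 281) = 157641; 156706 is not s-gonal.
s = 7: P(7, 250) = 155875 and P(7, 251) = 157126; 156706 is not s-gonal.
s = 8: P(8, 228) = 155496 and P(8, 229) = 156865; 156706 is not s-gonal.
s = 9: P(9, 211) = 155296 and P(9, 212) = 156774; 156706 is not s-gonal.
s = 10: P(10, 198) = 156222 and P(10, 199) = 157807; 156706 is not s-gonal.
s = 11: P(11, 187) = 156706. ✓
s = 12: P(12, 177) = 155937 and P(12, 178) = 157708; 156706 is not s-gonal.
Hits: s ∈ {11} → 1.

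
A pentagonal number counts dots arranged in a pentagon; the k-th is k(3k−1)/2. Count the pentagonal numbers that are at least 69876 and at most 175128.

The n-th pentagonal number is n(3n−1)/2.
Smallest index with value ≥ 69876: n = 216 (giving 69876).
Largest index with value ≤ 175128: n = 341 (giving 174251).
Indices 216 through 341: 126 terms.

126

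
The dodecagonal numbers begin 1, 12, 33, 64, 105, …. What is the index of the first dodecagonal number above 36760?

Solve n(5n−4) > 36760 for integer n.
The largest n with value ≤ 36760 is 86 (since 36636 ≤ 36760 < 37497), so the first above is n = 87, value 37497.

87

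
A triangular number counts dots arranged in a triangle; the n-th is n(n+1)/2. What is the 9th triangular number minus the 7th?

17

9·10/2 = 45 and 7·8/2 = 28.
Difference: 45 − 28 = 17.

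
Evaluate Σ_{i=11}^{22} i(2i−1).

Σ i(2i−1) = 2Σi² − Σi over i = 11..22.
Σi = 253 − 55 = 198 and Σi² = 3795 − 385 = 3410.
2·3410 − 1·198 = 6622.

6622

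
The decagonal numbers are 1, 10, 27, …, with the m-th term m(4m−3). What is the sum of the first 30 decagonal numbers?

Σ i(4i−3) = 4Σi² − 3Σi over i = 1..30.
Σi = 465 and Σi² = 9455.
4·9455 − 3·465 = 36425.

36425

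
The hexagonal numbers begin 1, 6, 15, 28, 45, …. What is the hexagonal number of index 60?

7140

60·(2·60 − 1) = 60·119 = 7140.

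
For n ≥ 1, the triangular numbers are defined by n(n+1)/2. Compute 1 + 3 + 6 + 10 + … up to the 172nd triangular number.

Σ i(i+1)/2 = (Σi² + Σi) / 2 over i = 1..172.
Σi = 14878 and Σi² = 1710970.
(1·1710970 + 1·14878) / 2 = 1725848/2 = 862924.

862924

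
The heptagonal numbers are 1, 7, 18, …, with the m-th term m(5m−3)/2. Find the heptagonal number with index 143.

50908

The 143rd heptagonal number is n(5n−3)/2 with n = 143.
143·(5·143 − 3)/2 = 143·712/2 = 143·356 = 50908.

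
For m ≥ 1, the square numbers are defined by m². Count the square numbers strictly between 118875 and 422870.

306

The n-th square number is n².
Smallest index with value > 118875: n = 345 (giving 119025).
Largest index with value < 422870: n = 650 (giving 422500).
Indices 345 through 650: 306 terms.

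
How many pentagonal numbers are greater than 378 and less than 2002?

The n-th pentagonal number is n(3n−1)/2.
Smallest index with value > 378: n = 17 (giving 425).
Largest index with value < 2002: n = 36 (giving 1926).
Indices 17 through 36: 20 terms.

20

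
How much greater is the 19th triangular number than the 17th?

37

19·20/2 = 190 and 17·18/2 = 153.
Difference: 190 − 153 = 37.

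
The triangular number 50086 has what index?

Set n(n+1)/2 = 50086, giving n² + n − 100172 = 0.
The discriminant is 1 + 8·50086 = 400689, and √400689 = 633.
So n = (-1 + 633) / 2 = 632/2 = 316.
Check: 316·317/2 = 50086. ✓

316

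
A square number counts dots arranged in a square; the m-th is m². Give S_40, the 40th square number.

The 40th square number is n² with n = 40.
40² = 1600.

1600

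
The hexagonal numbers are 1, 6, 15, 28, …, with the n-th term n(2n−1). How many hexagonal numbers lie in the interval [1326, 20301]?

The n-th hexagonal number is n(2n−1).
Smallest index with value ≥ 1326: n = 26 (giving 1326).
Largest index with value ≤ 20301: n = 101 (giving 20301).
Indices 26 through 101: 76 terms.

76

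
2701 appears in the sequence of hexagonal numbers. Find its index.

37

Set n(2n−1) = 2701, giving 2n² − n − 2701 = 0.
The discriminant is 1 + 8·2701 = 21609, and √21609 = 147.
So n = (1 + 147) / 4 = 148/4 = 37.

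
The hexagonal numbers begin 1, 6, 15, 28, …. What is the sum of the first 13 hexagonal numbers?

Σ i(2i−1) = 2Σi² − Σi over i = 1..13.
Σi = 91 and Σi² = 819.
2·819 − 1·91 = 1547.

1547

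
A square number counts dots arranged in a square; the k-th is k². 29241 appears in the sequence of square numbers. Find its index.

171

We need n² = 29241, so n = √29241 = 171.
Check: 171² = 29241. ✓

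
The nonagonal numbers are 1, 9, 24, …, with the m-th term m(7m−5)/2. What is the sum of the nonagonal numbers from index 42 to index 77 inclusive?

Σ i(7i−5)/2 = (7Σi² − 5Σi) / 2 over i = 42..77.
Σi = 3003 − 861 = 2142 and Σi² = 155155 − 23821 = 131334.
(7·131334 − 5·2142) / 2 = 908628/2 = 454314.

454314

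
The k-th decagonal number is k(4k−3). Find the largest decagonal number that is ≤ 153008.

Solve n(4n−3) ≤ 153008 for integer n.
n = 195 gives 151515 ≤ 153008, while n = 196 gives 153076 > 153008; so the answer is 151515.

151515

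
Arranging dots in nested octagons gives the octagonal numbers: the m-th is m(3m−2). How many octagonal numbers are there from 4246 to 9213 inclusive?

18

The n-th octagonal number is n(3n−2).
Smallest index with value ≥ 4246: n = 38 (giving 4256).
Largest index with value ≤ 9213: n = 55 (giving 8965).
Indices 38 through 55: 18 terms.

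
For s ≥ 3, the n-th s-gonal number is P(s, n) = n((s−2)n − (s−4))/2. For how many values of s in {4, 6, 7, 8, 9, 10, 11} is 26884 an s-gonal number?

2

s = 4: P(4, 163) = 26569 and P(4, 164) = 26896; 26884 is not s-gonal.
s = 6: P(6, 116) = 26796 and P(6, 117) = 27261; 26884 is not s-gonal.
s = 7: P(7, 104) = 26884. ✓
s = 8: P(8, 94) = 26320 and P(8, 95) = 26885; 26884 is not s-gonal.
s = 9: P(9, 88) = 26884. ✓
s = 10: P(10, 82) = 26650 and P(10, 83) = 27307; 26884 is not s-gonal.
s = 11: P(11, 77) = 26411 and P(11, 78) = 27105; 26884 is not s-gonal.
Hits: s ∈ {7, 9} → 2.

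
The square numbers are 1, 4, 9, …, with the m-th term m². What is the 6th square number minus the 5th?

11

n² − (n−1)² = 2n − 1, so 6² − 5² = 2·6 − 1 = 11.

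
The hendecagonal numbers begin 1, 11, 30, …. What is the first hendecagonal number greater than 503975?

506856

Solve n(9n−7)/2 > 503975 for integer n.
The largest n with value ≤ 503975 is 335 (since 503840 ≤ 503975 < 506856), so the first above is n = 336, value 506856.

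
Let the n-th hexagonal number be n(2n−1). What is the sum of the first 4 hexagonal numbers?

50

Σ i(2i−1) = 2Σi² − Σi over i = 1..4.
Σi = 10 and Σi² = 30.
2·30 − 1·10 = 50.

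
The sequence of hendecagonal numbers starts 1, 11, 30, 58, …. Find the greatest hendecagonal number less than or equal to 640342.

Solve n(9n−7)/2 ≤ 640342 for integer n.
n = 377 gives 638261 ≤ 640342, while n = 378 gives 641655 > 640342; so the answer is 638261.

638261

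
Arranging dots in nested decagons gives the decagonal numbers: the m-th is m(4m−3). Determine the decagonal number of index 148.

The 148th decagonal number is n(4n−3) with n = 148.
148·(4·148 − 3) = 148·589 = 87172.

87172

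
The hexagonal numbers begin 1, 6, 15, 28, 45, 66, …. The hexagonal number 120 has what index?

Set n(2n−1) = 120, giving 2n² − n − 120 = 0.
So n = (1 + 31) / 4 = 32/4 = 8.

8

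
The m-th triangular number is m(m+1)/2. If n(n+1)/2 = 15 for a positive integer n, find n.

5

Set n(n+1)/2 = 15, giving n² + n − 30 = 0.
The discriminant is 1 + 8·15 = 121, and √121 = 11.
So n = (-1 + 11) / 2 = 10/2 = 5.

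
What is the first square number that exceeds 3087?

Solve n² > 3087 for integer n.
The largest n with value ≤ 3087 is 55 (since 3025 ≤ 3087 < 3136), so the first above is n = 56, value 3136.

3136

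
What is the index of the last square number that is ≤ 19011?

137

Solve n² ≤ 19011 for integer n.
n = 137 gives 18769 ≤ 19011, while n = 138 gives 19044 > 19011; so the answer is index 137.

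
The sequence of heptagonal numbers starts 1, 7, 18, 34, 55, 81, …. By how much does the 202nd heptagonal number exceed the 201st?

Consecutive heptagonal numbers differ by 5n − 4: here 5·202 − 4 = 1006.

1006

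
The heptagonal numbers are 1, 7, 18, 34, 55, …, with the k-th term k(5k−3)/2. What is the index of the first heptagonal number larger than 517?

15

Solve n(5n−3)/2 > 517 for integer n.
The largest n with value ≤ 517 is 14 (since 469 ≤ 517 < 540), so the first above is n = 15, value 540.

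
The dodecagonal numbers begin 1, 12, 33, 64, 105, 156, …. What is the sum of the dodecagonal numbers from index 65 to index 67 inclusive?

64558

Σ i(5i−4) = 5Σi² − 4Σi over i = 65..67.
Σi = 2278 − 2080 = 198 and Σi² = 102510 − 89440 = 13070.
5·13070 − 4·198 = 64558.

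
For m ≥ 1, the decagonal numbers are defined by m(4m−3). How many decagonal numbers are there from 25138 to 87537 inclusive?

69

The n-th decagonal number is n(4n−3).
Smallest index with value ≥ 25138: n = 80 (giving 25360).
Largest index with value ≤ 87537: n = 148 (giving 87172).
Indices 80 through 148: 69 terms.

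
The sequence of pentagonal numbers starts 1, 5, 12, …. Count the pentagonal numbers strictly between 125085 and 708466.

399

The n-th pentagonal number is n(3n−1)/2.
Smallest index with value > 125085: n = 289 (giving 125137).
Largest index with value < 708466: n = 687 (giving 707610).
Indices 289 through 687: 399 terms.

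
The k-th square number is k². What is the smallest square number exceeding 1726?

Solve n² > 1726 for integer n.
The largest n with value ≤ 1726 is 41 (since 1681 ≤ 1726 < 1764), so the first above is n = 42, value 1764.

1764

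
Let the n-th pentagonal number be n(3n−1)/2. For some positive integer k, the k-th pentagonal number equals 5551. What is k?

61

Set n(3n−1)/2 = 5551, giving 3n² − n − 11102 = 0.
The discriminant is 1 + 24·5551 = 133225, and √133225 = 365.
So n = (1 + 365) / 6 = 366/6 = 61.
Check: 61·(3·61 − 1)/2 = 5551. ✓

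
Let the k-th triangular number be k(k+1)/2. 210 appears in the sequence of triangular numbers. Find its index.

20

Set n(n+1)/2 = 210, giving n² + n − 420 = 0.
The discriminant is 1 + 8·210 = 1681, and √1681 = 41.
So n = (-1 + 41) / 2 = 40/2 = 20.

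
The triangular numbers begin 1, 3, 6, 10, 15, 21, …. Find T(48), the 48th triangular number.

1176

The 48th triangular number is n(n+1)/2 with n = 48.
48·49/2 = 2352/2 = 1176.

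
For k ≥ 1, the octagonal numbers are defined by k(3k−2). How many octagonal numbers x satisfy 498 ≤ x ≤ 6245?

The n-th octagonal number is n(3n−2).
Smallest index with value ≥ 498: n = 14 (giving 560).
Largest index with value ≤ 6245: n = 45 (giving 5985).
Indices 14 through 45: 32 terms.

32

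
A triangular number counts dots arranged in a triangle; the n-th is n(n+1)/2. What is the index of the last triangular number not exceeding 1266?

49

Solve n(n+1)/2 ≤ 1266 for integer n.
n = 49 gives 1225 ≤ 1266, while n = 50 gives 1275 > 1266; so the answer is index 49.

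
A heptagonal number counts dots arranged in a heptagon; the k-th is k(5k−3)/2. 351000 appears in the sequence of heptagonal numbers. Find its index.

Set n(5n−3)/2 = 351000, giving 5n² − 3n − 702000 = 0.
The discriminant is 9 + 40·351000 = 14040009, and √14040009 = 3747.
So n = (3 + 3747) / 10 = 3750/10 = 375.
Check: 375·(5·375 − 3)/2 = 351000. ✓

375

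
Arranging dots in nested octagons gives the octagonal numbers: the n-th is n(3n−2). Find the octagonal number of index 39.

4485

The 39th octagonal number is n(3n−2) with n = 39.
39·(3·39 − 2) = 39·115 = 4485.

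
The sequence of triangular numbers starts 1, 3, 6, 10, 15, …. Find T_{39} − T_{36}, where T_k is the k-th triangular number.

39·40/2 = 780 and 36·37/2 = 666.
Difference: 780 − 666 = 114.

114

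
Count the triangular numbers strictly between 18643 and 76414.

198

The n-th triangular number is n(n+1)/2.
Smallest index with value > 18643: n = 193 (giving 18721).
Largest index with value < 76414: n = 390 (giving 76245).
Indices 193 through 390: 198 terms.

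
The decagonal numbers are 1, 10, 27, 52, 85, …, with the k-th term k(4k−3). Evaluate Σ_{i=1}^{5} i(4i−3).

Σ i(4i−3) = 4Σi² − 3Σi over i = 1..5.
Σi = 15 and Σi² = 55.
4·55 − 3·15 = 175.

175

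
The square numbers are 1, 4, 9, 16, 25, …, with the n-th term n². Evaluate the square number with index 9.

81

9² = 81.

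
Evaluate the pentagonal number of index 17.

425

The 17th pentagonal number is n(3n−1)/2 with n = 17.
17·(3·17 − 1)/2 = 17·50/2 = 17·25 = 425.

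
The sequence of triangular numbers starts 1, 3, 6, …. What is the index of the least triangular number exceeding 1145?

Solve n(n+1)/2 > 1145 for integer n.
The largest n with value ≤ 1145 is 47 (since 1128 ≤ 1145 < 1176), so the first above is n = 48, value 1176.

48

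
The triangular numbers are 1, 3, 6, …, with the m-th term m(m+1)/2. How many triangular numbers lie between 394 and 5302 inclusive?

75

The n-th triangular number is n(n+1)/2.
Smallest index with value ≥ 394: n = 28 (giving 406).
Largest index with value ≤ 5302: n = 102 (giving 5253).
Indices 28 through 102: 75 terms.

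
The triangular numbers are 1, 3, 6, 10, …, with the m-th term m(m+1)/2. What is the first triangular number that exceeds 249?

Solve n(n+1)/2 > 249 for integer n.
The largest n with value ≤ 249 is 21 (since 231 ≤ 249 < 253), so the first above is n = 22, value 253.

253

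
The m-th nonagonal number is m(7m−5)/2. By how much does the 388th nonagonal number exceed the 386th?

5413

388·(7·388 − 5)/2 = 525934 and 386·(7·386 − 5)/2 = 520521.
Difference: 525934 − 520521 = 5413.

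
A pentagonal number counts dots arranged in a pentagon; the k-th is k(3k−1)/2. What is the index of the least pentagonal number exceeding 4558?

Solve n(3n−1)/2 > 4558 for integer n.
The largest n with value ≤ 4558 is 55 (since 4510 ≤ 4558 < 4676), so the first above is n = 56, value 4676.

56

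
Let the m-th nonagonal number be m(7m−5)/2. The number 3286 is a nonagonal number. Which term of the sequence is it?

Set n(7n−5)/2 = 3286, giving 7n² − 5n − 6572 = 0.
The discriminant is 25 + 56·3286 = 184041, and √184041 = 429.
So n = (5 + 429) / 14 = 434/14 = 31.

31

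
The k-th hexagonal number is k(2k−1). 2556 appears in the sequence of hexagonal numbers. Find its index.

36

Set n(2n−1) = 2556, giving 2n² − n − 2556 = 0.
The discriminant is 1 + 8·2556 = 20449, and √20449 = 143.
So n = (1 + 143) / 4 = 144/4 = 36.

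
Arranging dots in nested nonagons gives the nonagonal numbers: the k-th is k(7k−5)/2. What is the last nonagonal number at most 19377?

Solve n(7n−5)/2 ≤ 19377 for integer n.
n = 74 gives 18981 ≤ 19377, while n = 75 gives 19500 > 19377; so the answer is 18981.

18981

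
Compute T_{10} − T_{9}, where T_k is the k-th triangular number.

10

Consecutive triangular numbers differ by n: T_{10} − T_{9} = 10.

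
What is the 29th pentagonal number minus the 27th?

29·(3·29 − 1)/2 = 1247 and 27·(3·27 − 1)/2 = 1080.
Difference: 1247 − 1080 = 167.

167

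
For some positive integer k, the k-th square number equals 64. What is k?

8

We need n² = 64, so n = √64 = 8.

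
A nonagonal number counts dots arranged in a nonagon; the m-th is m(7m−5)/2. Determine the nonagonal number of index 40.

The 40th nonagonal number is n(7n−5)/2 with n = 40.
40·(7·40 − 5)/2 = 40·275/2 = 5500.

5500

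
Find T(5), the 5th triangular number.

15

The 5th triangular number is n(n+1)/2 with n = 5.
5·6/2 = 30/2 = 15.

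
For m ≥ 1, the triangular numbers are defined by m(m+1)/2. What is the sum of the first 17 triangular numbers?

969

Σ i(i+1)/2 = (Σi² + Σi) / 2 over i = 1..17.
Σi = 153 and Σi² = 1785.
(1·1785 + 1·153) / 2 = 1938/2 = 969.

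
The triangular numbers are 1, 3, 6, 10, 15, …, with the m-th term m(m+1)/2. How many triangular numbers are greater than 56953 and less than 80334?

The n-th triangular number is n(n+1)/2.
Smallest index with value > 56953: n = 338 (giving 57291).
Largest index with value < 80334: n = 400 (giving 80200).
Indices 338 through 400: 63 terms.

63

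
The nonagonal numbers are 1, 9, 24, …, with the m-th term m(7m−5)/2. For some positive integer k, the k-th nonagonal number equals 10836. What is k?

56

Set n(7n−5)/2 = 10836, giving 7n² − 5n − 21672 = 0.
The discriminant is 25 + 56·10836 = 606841, and √606841 = 779.
So n = (5 + 779) / 14 = 784/14 = 56.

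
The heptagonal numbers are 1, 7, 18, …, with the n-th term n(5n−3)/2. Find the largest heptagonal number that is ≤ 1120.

Solve n(5n−3)/2 ≤ 1120 for integer n.
n = 21 gives 1071 ≤ 1120, while n = 22 gives 1177 > 1120; so the answer is 1071.

1071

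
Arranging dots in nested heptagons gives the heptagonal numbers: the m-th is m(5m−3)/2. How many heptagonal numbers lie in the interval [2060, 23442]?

68

The n-th heptagonal number is n(5n−3)/2.
Smallest index with value ≥ 2060: n = 30 (giving 2205).
Largest index with value ≤ 23442: n = 97 (giving 23377).
Indices 30 through 97: 68 terms.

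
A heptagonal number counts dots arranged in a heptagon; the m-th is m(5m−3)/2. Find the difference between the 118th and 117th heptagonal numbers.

Consecutive heptagonal numbers differ by 5n − 4: here 5·118 − 4 = 586.

586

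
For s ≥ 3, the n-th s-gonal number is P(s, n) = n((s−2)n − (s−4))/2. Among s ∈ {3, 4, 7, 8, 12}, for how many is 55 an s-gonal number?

s = 3: P(3, 10) = 55. ✓
s = 4: P(4, 7) = 49 and P(4, 8) = 64; 55 is not s-gonal.
s = 7: P(7, 5) = 55. ✓
s = 8: P(8, 4) = 40 and P(8, 5) = 65; 55 is not s-gonal.
s = 12: P(12, 3) = 33 and P(12, 4) = 64; 55 is not s-gonal.
Hits: s ∈ {3, 7} → 2.

2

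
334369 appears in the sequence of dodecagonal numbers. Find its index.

259

Set n(5n−4) = 334369, giving 5n² − 4n − 334369 = 0.
So n = (4 + 2586) / 10 = 2590/10 = 259.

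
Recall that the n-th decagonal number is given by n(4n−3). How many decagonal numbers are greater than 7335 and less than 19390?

26

The n-th decagonal number is n(4n−3).
Smallest index with value > 7335: n = 44 (giving 7612).
Largest index with value < 19390: n = 69 (giving 18837).
Indices 44 through 69: 26 terms.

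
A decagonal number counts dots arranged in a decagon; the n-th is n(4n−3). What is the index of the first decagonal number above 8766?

48

Solve n(4n−3) > 8766 for integer n.
The largest n with value ≤ 8766 is 47 (since 8695 ≤ 8766 < 9072), so the first above is n = 48, value 9072.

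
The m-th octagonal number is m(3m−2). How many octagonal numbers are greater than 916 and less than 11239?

44

The n-th octagonal number is n(3n−2).
Smallest index with value > 916: n = 18 (giving 936).
Largest index with value < 11239: n = 61 (giving 11041).
Indices 18 through 61: 44 terms.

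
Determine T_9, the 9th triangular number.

45

The 9th triangular number is n(n+1)/2 with n = 9.
9·10/2 = 90/2 = 45.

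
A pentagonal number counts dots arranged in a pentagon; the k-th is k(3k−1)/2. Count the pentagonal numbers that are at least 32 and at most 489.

The n-th pentagonal number is n(3n−1)/2.
Smallest index with value ≥ 32: n = 5 (giving 35).
Largest index with value ≤ 489: n = 18 (giving 477).
Indices 5 through 18: 14 terms.

14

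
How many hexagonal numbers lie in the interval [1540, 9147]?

40

The n-th hexagonal number is n(2n−1).
Smallest index with value ≥ 1540: n = 28 (giving 1540).
Largest index with value ≤ 9147: n = 67 (giving 8911).
Indices 28 through 67: 40 terms.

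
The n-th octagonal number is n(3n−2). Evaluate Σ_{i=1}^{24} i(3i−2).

Σ i(3i−2) = 3Σi² − 2Σi over i = 1..24.
Σi = 300 and Σi² = 4900.
3·4900 − 2·300 = 14100.

14100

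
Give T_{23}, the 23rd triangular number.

276

23·24/2 = 552/2 = 276.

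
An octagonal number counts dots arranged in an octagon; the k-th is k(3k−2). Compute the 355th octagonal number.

377365

The 355th octagonal number is n(3n−2) with n = 355.
355·(3·355 − 2) = 355·1063 = 377365.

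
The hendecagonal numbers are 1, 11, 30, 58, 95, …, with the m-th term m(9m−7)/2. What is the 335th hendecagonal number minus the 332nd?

335·(9·335 − 7)/2 = 503840 and 332·(9·332 − 7)/2 = 494846.
Difference: 503840 − 494846 = 8994.

8994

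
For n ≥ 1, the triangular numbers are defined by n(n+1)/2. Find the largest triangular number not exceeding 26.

21

Solve n(n+1)/2 ≤ 26 for integer n.
n = 6 gives 21 ≤ 26, while n = 7 gives 28 > 26; so the answer is 21.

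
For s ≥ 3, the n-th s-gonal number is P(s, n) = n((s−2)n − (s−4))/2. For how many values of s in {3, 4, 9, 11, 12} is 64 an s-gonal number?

s = 3: P(3, 10) = 55 and P(3, 11) = 66; 64 is not s-gonal.
s = 4: P(4, 8) = 64. ✓
s = 9: P(9, 4) = 46 and P(9, 5) = 75; 64 is not s-gonal.
s = 11: P(11, 4) = 58 and P(11, 5) = 95; 64 is not s-gonal.
s = 12: P(12, 4) = 64. ✓
Hits: s ∈ {4, 12} → 2.

2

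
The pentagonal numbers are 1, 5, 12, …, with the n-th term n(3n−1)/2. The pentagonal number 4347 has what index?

54

Set n(3n−1)/2 = 4347, giving 3n² − n − 8694 = 0.
So n = (1 + 323) / 6 = 324/6 = 54.
Check: 54·(3·54 − 1)/2 = 4347. ✓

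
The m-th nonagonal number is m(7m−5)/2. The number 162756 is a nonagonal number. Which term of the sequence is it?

Set n(7n−5)/2 = 162756, giving 7n² − 5n − 325512 = 0.
The discriminant is 25 + 56·162756 = 9114361, and √9114361 = 3019.
So n = (5 + 3019) / 14 = 3024/14 = 216.

216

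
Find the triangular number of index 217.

217·218/2 = 47306/2 = 23653.

23653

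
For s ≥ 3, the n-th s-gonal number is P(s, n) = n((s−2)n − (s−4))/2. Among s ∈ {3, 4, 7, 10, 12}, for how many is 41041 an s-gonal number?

2

s = 3: P(3, 286) = 41041. ✓
s = 4: P(4, 202) = 40804 and P(4, 203) = 41209; 41041 is not s-gonal.
s = 7: P(7, 128) = 40768 and P(7, 129) = 41409; 41041 is not s-gonal.
s = 10: P(10, 101) = 40501 and P(10, 102) = 41310; 41041 is not s-gonal.
s = 12: P(12, 91) = 41041. ✓
Hits: s ∈ {3, 12} → 2.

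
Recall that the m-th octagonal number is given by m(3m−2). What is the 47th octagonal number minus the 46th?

Consecutive octagonal numbers differ by 6n − 5: here 6·47 − 5 = 277.

277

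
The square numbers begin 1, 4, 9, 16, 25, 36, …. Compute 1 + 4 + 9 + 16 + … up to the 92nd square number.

Σ_{i=1}^{92} i² = 92·93·185/6 = 263810.

263810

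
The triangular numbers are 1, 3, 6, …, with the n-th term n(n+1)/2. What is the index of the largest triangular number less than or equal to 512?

31

Solve n(n+1)/2 ≤ 512 for integer n.
n = 31 gives 496 ≤ 512, while n = 32 gives 528 > 512; so the answer is index 31.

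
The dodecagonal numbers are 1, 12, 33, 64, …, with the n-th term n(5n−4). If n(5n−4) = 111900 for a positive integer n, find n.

Set n(5n−4) = 111900, giving 5n² − 4n − 111900 = 0.
So n = (4 + 1496) / 10 = 1500/10 = 150.
Check: 150·(5·150 − 4) = 111900. ✓

150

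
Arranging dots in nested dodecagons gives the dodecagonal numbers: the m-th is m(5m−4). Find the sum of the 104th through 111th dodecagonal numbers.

459020

Σ i(5i−4) = 5Σi² − 4Σi over i = 104..111.
Σi = 6216 − 5356 = 860 and Σi² = 462056 − 369564 = 92492.
5·92492 − 4·860 = 459020.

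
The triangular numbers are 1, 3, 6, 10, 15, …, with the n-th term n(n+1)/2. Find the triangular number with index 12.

78

12·13/2 = 156/2 = 78.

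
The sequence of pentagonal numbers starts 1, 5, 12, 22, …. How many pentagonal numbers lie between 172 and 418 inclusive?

The n-th pentagonal number is n(3n−1)/2.
Smallest index with value ≥ 172: n = 11 (giving 176).
Largest index with value ≤ 418: n = 16 (giving 376).
Indices 11 through 16: 6 terms.

6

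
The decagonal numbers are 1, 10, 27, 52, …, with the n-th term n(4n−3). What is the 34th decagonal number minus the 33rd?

265

Consecutive decagonal numbers differ by 8n − 7: here 8·34 − 7 = 265.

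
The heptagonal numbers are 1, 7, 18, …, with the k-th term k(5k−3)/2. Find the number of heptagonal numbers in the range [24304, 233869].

The n-th heptagonal number is n(5n−3)/2.
Smallest index with value ≥ 24304: n = 99 (giving 24354).
Largest index with value ≤ 233869: n = 306 (giving 233631).
Indices 99 through 306: 208 terms.

208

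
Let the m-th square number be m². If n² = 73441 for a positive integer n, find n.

271

We need n² = 73441, so n = √73441 = 271.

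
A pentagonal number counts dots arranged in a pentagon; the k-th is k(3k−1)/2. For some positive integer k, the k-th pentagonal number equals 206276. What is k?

371

Set n(3n−1)/2 = 206276, giving 3n² − n − 412552 = 0.
The discriminant is 1 + 24·206276 = 4950625, and √4950625 = 2225.
So n = (1 + 2225) / 6 = 2226/6 = 371.
Check: 371·(3·371 − 1)/2 = 206276. ✓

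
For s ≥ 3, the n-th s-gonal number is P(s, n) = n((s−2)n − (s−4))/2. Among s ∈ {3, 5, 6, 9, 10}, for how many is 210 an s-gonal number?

2

s = 3: P(3, 20) = 210. ✓
s = 5: P(5, 12) = 210. ✓
s = 6: P(6, 10) = 190 and P(6, 11) = 231; 210 is not s-gonal.
s = 9: P(9, 8) = 204 and P(9, 9) = 261; 210 is not s-gonal.
s = 10: P(10, 7) = 175 and P(10, 8) = 232; 210 is not s-gonal.
Hits: s ∈ {3, 5} → 2.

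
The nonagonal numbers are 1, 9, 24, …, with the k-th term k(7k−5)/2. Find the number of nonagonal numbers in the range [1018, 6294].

The n-th nonagonal number is n(7n−5)/2.
Smallest index with value ≥ 1018: n = 18 (giving 1089).
Largest index with value ≤ 6294: n = 42 (giving 6069).
Indices 18 through 42: 25 terms.

25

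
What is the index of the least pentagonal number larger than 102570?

262

Solve n(3n−1)/2 > 102570 for integer n.
The largest n with value ≤ 102570 is 261 (since 102051 ≤ 102570 < 102835), so the first above is n = 262, value 102835.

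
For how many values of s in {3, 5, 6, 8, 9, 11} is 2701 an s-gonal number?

2

s = 3: P(3, 73) = 2701. ✓
s = 5: P(5, 42) = 2625 and P(5, 43) = 2752; 2701 is not s-gonal.
s = 6: P(6, 37) = 2701. ✓
s = 8: P(8, 30) = 2640 and P(8, 31) = 2821; 2701 is not s-gonal.
s = 9: P(9, 28) = 2674 and P(9, 29) = 2871; 2701 is not s-gonal.
s = 11: P(11, 24) = 2508 and P(11, 25) = 2725; 2701 is not s-gonal.
Hits: s ∈ {3, 6} → 2.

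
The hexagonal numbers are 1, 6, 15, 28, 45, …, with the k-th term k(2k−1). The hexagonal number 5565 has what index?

Set n(2n−1) = 5565, giving 2n² − n − 5565 = 0.
So n = (1 + 211) / 4 = 212/4 = 53.

53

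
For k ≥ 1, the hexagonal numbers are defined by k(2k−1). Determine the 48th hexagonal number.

4560

48·(2·48 − 1) = 48·95 = 4560.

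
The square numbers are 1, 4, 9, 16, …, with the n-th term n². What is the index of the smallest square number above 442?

22

Solve n² > 442 for integer n.
The largest n with value ≤ 442 is 21 (since 441 ≤ 442 < 484), so the first above is n = 22, value 484.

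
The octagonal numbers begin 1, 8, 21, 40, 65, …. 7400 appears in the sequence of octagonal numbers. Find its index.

Set n(3n−2) = 7400, giving 3n² − 2n − 7400 = 0.
So n = (2 + 298) / 6 = 300/6 = 50.

50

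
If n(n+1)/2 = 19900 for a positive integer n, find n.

Set n(n+1)/2 = 19900, giving n² + n − 39800 = 0.
The discriminant is 1 + 8·19900 = 159201, and √159201 = 399.
So n = (-1 + 399) / 2 = 398/2 = 199.

199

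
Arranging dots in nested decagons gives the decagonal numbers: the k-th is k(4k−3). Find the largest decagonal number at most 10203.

Solve n(4n−3) ≤ 10203 for integer n.
n = 50 gives 9850 ≤ 10203, while n = 51 gives 10251 > 10203; so the answer is 9850.

9850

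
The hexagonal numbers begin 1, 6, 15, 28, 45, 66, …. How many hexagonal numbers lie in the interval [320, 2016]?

20

The n-th hexagonal number is n(2n−1).
Smallest index with value ≥ 320: n = 13 (giving 325).
Largest index with value ≤ 2016: n = 32 (giving 2016).
Indices 13 through 32: 20 terms.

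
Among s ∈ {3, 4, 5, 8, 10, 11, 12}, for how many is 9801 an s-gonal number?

2

s = 3: P(3, 139) = 9730 and P(3, 140) = 9870; 9801 is not s-gonal.
s = 4: P(4, 99) = 9801. ✓
s = 5: P(5, 81) = 9801. ✓
s = 8: P(8, 57) = 9633 and P(8, 58) = 9976; 9801 is not s-gonal.
s = 10: P(10, 49) = 9457 and P(10, 50) = 9850; 9801 is not s-gonal.
s = 11: P(11, 47) = 9776 and P(11, 48) = 10200; 9801 is not s-gonal.
s = 12: P(12, 44) = 9504 and P(12, 45) = 9945; 9801 is not s-gonal.
Hits: s ∈ {4, 5} → 2.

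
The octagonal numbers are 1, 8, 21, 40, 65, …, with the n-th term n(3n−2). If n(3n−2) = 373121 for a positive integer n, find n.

Set n(3n−2) = 373121, giving 3n² − 2n − 373121 = 0.
The discriminant is 4 + 12·373121 = 4477456, and √4477456 = 2116.
So n = (2 + 2116) / 6 = 2118/6 = 353.

353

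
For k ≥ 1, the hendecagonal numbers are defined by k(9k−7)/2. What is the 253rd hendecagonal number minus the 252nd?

2269

Consecutive hendecagonal numbers differ by 9n − 8: here 9·253 − 8 = 2269.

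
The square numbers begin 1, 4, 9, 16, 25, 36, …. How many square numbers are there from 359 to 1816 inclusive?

24

The n-th square number is n².
Smallest index with value ≥ 359: n = 19 (giving 361).
Largest index with value ≤ 1816: n = 42 (giving 1764).
Indices 19 through 42: 24 terms.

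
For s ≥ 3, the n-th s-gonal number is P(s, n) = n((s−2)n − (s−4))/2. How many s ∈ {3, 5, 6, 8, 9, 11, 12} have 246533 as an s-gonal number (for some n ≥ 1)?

1

s = 3: P(3, 701) = 246051 and P(3, 702) = 246753; 246533 is not s-gonal.
s = 5: P(5, 405) = 245835 and P(5, 406) = 247051; 246533 is not s-gonal.
s = 6: P(6, 351) = 246051 and P(6, 352) = 247456; 246533 is not s-gonal.
s = 8: P(8, 287) = 246533. ✓
s = 9: P(9, 265) = 245125 and P(9, 266) = 246981; 246533 is not s-gonal.
s = 11: P(11, 234) = 245583 and P(11, 235) = 247690; 246533 is not s-gonal.
s = 12: P(12, 222) = 245532 and P(12, 223) = 247753; 246533 is not s-gonal.
Hits: s ∈ {8} → 1.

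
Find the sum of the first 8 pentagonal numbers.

288

Σ i(3i−1)/2 = (3Σi² − Σi) / 2 over i = 1..8.
Σi = 36 and Σi² = 204.
(3·204 − 1·36) / 2 = 576/2 = 288.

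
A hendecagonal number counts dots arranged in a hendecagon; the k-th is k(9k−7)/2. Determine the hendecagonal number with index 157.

110371

The 157th hendecagonal number is n(9n−7)/2 with n = 157.
157·(9·157 − 7)/2 = 157·1406/2 = 157·703 = 110371.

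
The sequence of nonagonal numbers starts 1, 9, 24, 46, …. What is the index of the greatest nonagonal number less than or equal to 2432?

Solve n(7n−5)/2 ≤ 2432 for integer n.
n = 26 gives 2301 ≤ 2432, while n = 27 gives 2484 > 2432; so the answer is index 26.

26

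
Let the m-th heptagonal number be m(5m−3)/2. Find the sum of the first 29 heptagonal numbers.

20735

Σ i(5i−3)/2 = (5Σi² − 3Σi) / 2 over i = 1..29.
Σi = 435 and Σi² = 8555.
(5·8555 − 3·435) / 2 = 41470/2 = 20735.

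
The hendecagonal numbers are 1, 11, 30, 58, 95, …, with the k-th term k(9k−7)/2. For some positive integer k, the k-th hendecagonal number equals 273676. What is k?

247

Set n(9n−7)/2 = 273676, giving 9n² − 7n − 547352 = 0.
The discriminant is 49 + 72·273676 = 19704721, and √19704721 = 4439.
So n = (7 + 4439) / 18 = 4446/18 = 247.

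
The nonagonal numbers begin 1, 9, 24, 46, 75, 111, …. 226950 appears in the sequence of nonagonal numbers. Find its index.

255

Set n(7n−5)/2 = 226950, giving 7n² − 5n − 453900 = 0.
The discriminant is 25 + 56·226950 = 12709225, and √12709225 = 3565.
So n = (5 + 3565) / 14 = 3570/14 = 255.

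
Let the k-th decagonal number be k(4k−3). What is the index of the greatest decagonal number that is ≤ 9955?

50

Solve n(4n−3) ≤ 9955 for integer n.
n = 50 gives 9850 ≤ 9955, while n = 51 gives 10251 > 9955; so the answer is index 50.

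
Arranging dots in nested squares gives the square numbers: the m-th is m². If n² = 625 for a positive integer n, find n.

25

We need n² = 625, so n = √625 = 25.
Check: 25² = 625. ✓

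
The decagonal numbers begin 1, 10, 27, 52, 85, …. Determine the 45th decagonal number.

The 45th decagonal number is n(4n−3) with n = 45.
45·(4·45 − 3) = 45·177 = 7965.

7965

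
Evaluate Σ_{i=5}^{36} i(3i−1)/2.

Σ i(3i−1)/2 = (3Σi² − Σi) / 2 over i = 5..36.
Σi = 666 − 10 = 656 and Σi² = 16206 − 30 = 16176.
(3·16176 − 1·656) / 2 = 47872/2 = 23936.

23936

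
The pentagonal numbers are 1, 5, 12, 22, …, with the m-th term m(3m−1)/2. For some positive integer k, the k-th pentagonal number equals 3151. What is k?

46

Set n(3n−1)/2 = 3151, giving 3n² − n − 6302 = 0.
The discriminant is 1 + 24·3151 = 75625, and √75625 = 275.
So n = (1 + 275) / 6 = 276/6 = 46.
Check: 46·(3·46 − 1)/2 = 3151. ✓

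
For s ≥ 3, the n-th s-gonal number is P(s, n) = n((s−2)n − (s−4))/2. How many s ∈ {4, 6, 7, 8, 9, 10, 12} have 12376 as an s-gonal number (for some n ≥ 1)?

s = 4: P(4, 111) = 12321 and P(4, 112) = 12544; 12376 is not s-gonal.
s = 6: P(6, 78) = 12090 and P(6, 79) = 12403; 12376 is not s-gonal.
s = 7: P(7, 70) = 12145 and P(7, 71) = 12496; 12376 is not s-gonal.
s = 8: P(8, 64) = 12160 and P(8, 65) = 12545; 12376 is not s-gonal.
s = 9: P(9, 59) = 12036 and P(9, 60) = 12450; 12376 is not s-gonal.
s = 10: P(10, 56) = 12376. ✓
s = 12: P(12, 50) = 12300 and P(12, 51) = 12801; 12376 is not s-gonal.
Hits: s ∈ {10} → 1.

1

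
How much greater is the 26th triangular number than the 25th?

26

Consecutive triangular numbers differ by n: T_{26} − T_{25} = 26.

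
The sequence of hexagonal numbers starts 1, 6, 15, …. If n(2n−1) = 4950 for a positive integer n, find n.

Set n(2n−1) = 4950, giving 2n² − n − 4950 = 0.
So n = (1 + 199) / 4 = 200/4 = 50.

50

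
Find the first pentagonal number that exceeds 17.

22

Solve n(3n−1)/2 > 17 for integer n.
The largest n with value ≤ 17 is 3 (since 12 ≤ 17 < 22), so the first above is n = 4, value 22.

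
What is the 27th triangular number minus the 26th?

27

Consecutive triangular numbers differ by n: T_{27} − T_{26} = 27.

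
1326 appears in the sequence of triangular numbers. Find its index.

51

Set n(n+1)/2 = 1326, giving n² + n − 2652 = 0.
The discriminant is 1 + 8·1326 = 10609, and √10609 = 103.
So n = (-1 + 103) / 2 = 102/2 = 51.
Check: 51·52/2 = 1326. ✓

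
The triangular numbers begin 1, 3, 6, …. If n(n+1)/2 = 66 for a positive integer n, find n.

Set n(n+1)/2 = 66, giving n² + n − 132 = 0.
The discriminant is 1 + 8·66 = 529, and √529 = 23.
So n = (-1 + 23) / 2 = 22/2 = 11.

11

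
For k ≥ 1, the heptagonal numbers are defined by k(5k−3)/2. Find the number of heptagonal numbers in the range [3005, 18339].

The n-th heptagonal number is n(5n−3)/2.
Smallest index with value ≥ 3005: n = 35 (giving 3010).
Largest index with value ≤ 18339: n = 85 (giving 17935).
Indices 35 through 85: 51 terms.

51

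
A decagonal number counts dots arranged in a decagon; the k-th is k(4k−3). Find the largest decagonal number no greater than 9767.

9457

Solve n(4n−3) ≤ 9767 for integer n.
n = 49 gives 9457 ≤ 9767, while n = 50 gives 9850 > 9767; so the answer is 9457.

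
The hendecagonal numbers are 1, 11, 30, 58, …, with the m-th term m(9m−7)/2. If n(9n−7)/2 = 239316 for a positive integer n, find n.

Set n(9n−7)/2 = 239316, giving 9n² − 7n − 478632 = 0.
The discriminant is 49 + 72·239316 = 17230801, and √17230801 = 4151.
So n = (7 + 4151) / 18 = 4158/18 = 231.

231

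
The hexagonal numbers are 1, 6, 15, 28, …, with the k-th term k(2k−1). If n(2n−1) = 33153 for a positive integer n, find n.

129

Set n(2n−1) = 33153, giving 2n² − n − 33153 = 0.
So n = (1 + 515) / 4 = 516/4 = 129.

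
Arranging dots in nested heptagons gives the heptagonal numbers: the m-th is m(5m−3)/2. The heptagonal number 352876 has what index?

Set n(5n−3)/2 = 352876, giving 5n² − 3n − 705752 = 0.
The discriminant is 9 + 40·352876 = 14115049, and √14115049 = 3757.
So n = (3 + 3757) / 10 = 3760/10 = 376.

376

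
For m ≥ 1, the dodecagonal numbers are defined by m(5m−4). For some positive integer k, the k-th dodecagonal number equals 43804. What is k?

94

Set n(5n−4) = 43804, giving 5n² − 4n − 43804 = 0.
The discriminant is 16 + 20·43804 = 876096, and √876096 = 936.
So n = (4 + 936) / 10 = 940/10 = 94.
Check: 94·(5·94 − 4) = 43804. ✓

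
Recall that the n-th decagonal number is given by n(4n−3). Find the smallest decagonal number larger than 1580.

1701

Solve n(4n−3) > 1580 for integer n.
The largest n with value ≤ 1580 is 20 (since 1540 ≤ 1580 < 1701), so the first above is n = 21, value 1701.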